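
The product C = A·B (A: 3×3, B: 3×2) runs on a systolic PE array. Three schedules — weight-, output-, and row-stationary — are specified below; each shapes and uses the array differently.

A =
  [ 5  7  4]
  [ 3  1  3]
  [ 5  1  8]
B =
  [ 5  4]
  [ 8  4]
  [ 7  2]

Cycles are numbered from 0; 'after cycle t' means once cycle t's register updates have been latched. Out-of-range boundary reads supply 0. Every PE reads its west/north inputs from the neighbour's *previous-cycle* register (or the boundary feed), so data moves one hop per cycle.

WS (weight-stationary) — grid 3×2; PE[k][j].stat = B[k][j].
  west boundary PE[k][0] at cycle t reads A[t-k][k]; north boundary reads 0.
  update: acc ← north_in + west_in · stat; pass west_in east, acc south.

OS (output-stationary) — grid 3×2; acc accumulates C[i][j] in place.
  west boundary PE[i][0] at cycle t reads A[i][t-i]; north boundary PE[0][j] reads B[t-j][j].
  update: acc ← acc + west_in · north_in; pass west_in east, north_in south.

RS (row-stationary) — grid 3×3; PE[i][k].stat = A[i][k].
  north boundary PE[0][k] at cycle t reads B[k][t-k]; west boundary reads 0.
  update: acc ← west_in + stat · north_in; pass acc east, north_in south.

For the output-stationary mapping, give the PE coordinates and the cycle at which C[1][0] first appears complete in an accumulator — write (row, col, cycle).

(row, col, cycle) = (1, 0, 3)

Under OS, C[1][0] lands at PE[1][0]:
  t=0 PE[1][0]: acc=0 h=0 v=0
  t=1 PE[1][0]: acc=15 h=3 v=5
  t=2 PE[1][0]: acc=23 h=1 v=8
  t=3 PE[1][0]: acc=44 h=3 v=7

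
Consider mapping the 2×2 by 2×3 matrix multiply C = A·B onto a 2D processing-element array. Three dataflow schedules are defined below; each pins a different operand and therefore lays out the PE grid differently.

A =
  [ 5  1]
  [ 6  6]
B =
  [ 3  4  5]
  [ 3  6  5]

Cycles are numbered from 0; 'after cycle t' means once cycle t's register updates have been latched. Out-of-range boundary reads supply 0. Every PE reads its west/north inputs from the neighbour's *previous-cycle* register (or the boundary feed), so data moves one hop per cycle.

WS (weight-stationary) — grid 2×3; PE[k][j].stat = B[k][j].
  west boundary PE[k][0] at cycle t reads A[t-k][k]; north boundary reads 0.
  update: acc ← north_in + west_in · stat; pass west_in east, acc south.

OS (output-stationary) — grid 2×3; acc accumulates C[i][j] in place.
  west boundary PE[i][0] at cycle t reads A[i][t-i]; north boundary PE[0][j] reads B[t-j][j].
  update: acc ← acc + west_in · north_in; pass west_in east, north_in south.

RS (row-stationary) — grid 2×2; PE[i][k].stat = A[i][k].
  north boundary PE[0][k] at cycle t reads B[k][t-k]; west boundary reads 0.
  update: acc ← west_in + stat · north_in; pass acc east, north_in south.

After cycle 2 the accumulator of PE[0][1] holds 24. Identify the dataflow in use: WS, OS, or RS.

Under WS (2×3), PE[0][1]:
  @0  [0,1]  acc 0  |  →0  ↓0
  @1  [0,1]  acc 20  |  →5  ↓20
  @2  [0,1]  acc 24  |  →6  ↓24
Under OS (2×3), PE[0][1]:
  @0  [0,1]  acc 0  |  →0  ↓0
  @1  [0,1]  acc 20  |  →5  ↓4
  @2  [0,1]  acc 26  |  →1  ↓6
Under RS (2×2), PE[0][1]:
  @0  [0,1]  acc 0  |  →0  ↓0
  @1  [0,1]  acc 18  |  →18  ↓3
  @2  [0,1]  acc 26  |  →26  ↓6

dataflow = WS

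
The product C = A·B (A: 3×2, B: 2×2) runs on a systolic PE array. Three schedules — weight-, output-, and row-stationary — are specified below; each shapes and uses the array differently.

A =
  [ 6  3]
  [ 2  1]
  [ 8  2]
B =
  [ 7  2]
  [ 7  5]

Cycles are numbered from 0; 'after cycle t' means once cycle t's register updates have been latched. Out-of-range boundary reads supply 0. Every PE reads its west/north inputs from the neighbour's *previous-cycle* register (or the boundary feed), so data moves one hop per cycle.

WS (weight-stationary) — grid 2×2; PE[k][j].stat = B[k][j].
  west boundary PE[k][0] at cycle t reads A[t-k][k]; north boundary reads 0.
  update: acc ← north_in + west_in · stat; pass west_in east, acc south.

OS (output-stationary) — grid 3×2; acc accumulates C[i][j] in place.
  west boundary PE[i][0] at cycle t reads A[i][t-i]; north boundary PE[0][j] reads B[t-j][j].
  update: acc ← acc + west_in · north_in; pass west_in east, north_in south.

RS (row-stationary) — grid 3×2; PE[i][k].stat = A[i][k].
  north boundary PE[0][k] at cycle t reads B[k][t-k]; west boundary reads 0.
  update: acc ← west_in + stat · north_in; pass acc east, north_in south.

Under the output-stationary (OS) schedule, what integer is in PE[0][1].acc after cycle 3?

Tracing OS — 3×2 array, target PE[0][1]:
  [0] (0,0) acc=42 (h:6 v:7)
  [0] (0,1) acc=0 (h:0 v:0)
  [1] (0,0) acc=63 (h:3 v:7)
  [1] (0,1) acc=12 (h:6 v:2)
  [2] (0,0) acc=63 (h:0 v:0)
  [2] (0,1) acc=27 (h:3 v:5)
  [3] (0,0) acc=63 (h:0 v:0)
  [3] (0,1) acc=27 (h:0 v:0)

PE[0][1].acc = 27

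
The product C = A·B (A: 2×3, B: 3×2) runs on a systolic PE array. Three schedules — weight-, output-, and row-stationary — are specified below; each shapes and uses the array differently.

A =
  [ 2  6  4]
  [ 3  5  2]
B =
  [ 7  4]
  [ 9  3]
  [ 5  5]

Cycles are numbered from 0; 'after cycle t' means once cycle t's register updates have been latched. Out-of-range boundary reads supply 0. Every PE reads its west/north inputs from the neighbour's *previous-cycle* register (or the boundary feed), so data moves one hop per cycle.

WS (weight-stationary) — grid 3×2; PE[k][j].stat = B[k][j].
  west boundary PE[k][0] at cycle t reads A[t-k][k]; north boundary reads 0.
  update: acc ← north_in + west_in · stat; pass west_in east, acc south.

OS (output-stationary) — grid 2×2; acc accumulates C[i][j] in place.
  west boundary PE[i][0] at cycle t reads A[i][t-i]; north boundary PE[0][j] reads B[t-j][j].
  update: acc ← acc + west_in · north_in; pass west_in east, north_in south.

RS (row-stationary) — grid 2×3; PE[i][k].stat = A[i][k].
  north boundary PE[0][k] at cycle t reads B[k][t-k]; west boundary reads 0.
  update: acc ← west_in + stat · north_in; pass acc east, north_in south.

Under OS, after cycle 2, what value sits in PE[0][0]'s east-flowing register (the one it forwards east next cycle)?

register = 4

OS 2×2: PE[0][0] cycle-by-cycle (with neighbour feeds):
  [0] (0,0) acc=14 (h:2 v:7)
  [1] (0,0) acc=68 (h:6 v:9)
  [2] (0,0) acc=88 (h:4 v:5)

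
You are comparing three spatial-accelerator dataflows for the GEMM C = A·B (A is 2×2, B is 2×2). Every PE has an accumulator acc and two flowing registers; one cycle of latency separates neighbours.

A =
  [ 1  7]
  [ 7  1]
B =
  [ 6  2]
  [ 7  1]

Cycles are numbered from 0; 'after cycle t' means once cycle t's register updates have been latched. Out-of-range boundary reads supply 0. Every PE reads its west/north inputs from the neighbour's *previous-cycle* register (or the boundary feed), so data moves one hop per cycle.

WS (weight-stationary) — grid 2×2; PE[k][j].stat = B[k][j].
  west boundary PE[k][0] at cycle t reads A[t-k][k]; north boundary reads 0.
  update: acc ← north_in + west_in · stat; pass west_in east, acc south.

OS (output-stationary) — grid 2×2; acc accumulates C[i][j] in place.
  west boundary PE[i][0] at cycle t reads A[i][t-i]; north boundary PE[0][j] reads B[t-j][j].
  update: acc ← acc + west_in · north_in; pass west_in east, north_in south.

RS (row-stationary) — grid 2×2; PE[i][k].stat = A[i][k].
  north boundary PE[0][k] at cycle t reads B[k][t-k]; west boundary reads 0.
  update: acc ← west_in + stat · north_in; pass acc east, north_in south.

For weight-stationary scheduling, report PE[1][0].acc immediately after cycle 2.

PE[1][0].acc = 49

Tracing WS — 2×2 array, target PE[1][0]:
  step 0 · PE0,0: acc=6; fwd→1 fwd↓6
  step 0 · PE1,0: acc=0; fwd→0 fwd↓0
  step 1 · PE0,0: acc=42; fwd→7 fwd↓42
  step 1 · PE1,0: acc=55; fwd→7 fwd↓55
  step 2 · PE0,0: acc=0; fwd→0 fwd↓0
  step 2 · PE1,0: acc=49; fwd→1 fwd↓49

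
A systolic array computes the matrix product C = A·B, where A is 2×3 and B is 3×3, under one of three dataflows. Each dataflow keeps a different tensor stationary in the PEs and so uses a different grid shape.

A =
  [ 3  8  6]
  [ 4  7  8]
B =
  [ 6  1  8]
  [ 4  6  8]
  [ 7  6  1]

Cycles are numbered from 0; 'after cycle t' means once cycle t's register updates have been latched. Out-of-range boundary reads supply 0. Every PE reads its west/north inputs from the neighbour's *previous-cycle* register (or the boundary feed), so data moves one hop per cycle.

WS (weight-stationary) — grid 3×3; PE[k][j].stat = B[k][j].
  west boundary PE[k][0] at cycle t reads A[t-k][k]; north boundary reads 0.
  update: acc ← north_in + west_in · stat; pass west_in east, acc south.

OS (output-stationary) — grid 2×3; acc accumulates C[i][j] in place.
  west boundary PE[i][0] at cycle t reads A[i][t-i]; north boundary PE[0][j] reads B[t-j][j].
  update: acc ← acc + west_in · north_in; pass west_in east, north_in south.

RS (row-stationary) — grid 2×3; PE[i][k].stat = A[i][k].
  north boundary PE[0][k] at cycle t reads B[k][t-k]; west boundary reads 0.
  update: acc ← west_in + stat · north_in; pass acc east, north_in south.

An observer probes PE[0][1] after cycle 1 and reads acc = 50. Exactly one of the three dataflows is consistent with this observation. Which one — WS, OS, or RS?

Under WS (3×3), PE[0][1]:
  [0] (0,1) acc=0 (h:0 v:0)
  [1] (0,1) acc=3 (h:3 v:3)
Under OS (2×3), PE[0][1]:
  [0] (0,1) acc=0 (h:0 v:0)
  [1] (0,1) acc=3 (h:3 v:1)
Under RS (2×3), PE[0][1]:
  [0] (0,1) acc=0 (h:0 v:0)
  [1] (0,1) acc=50 (h:50 v:4)

dataflow = RS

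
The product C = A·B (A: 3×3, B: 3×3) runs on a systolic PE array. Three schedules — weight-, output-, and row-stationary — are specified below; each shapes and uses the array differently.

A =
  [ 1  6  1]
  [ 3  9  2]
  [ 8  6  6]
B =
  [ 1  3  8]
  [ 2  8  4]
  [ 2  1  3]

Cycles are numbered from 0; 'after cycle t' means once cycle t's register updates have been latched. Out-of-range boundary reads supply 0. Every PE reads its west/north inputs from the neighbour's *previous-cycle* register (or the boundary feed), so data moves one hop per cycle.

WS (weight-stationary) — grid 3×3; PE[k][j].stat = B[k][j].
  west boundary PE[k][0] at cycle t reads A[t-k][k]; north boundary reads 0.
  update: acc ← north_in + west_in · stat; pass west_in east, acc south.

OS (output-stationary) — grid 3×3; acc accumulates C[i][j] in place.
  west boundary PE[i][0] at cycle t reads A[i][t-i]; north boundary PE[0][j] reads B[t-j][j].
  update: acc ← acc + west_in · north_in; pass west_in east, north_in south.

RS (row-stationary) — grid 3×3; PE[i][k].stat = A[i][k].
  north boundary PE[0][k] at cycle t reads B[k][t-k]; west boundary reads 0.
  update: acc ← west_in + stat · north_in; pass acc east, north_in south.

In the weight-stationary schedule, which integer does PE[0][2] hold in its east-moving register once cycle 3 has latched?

register = 3

WS 3×3: PE[0][2] cycle-by-cycle (with neighbour feeds):
  t=0 PE[0][1]: acc=0 h=0 v=0
  t=0 PE[0][2]: acc=0 h=0 v=0
  t=1 PE[0][1]: acc=3 h=1 v=3
  t=1 PE[0][2]: acc=0 h=0 v=0
  t=2 PE[0][1]: acc=9 h=3 v=9
  t=2 PE[0][2]: acc=8 h=1 v=8
  t=3 PE[0][1]: acc=24 h=8 v=24
  t=3 PE[0][2]: acc=24 h=3 v=24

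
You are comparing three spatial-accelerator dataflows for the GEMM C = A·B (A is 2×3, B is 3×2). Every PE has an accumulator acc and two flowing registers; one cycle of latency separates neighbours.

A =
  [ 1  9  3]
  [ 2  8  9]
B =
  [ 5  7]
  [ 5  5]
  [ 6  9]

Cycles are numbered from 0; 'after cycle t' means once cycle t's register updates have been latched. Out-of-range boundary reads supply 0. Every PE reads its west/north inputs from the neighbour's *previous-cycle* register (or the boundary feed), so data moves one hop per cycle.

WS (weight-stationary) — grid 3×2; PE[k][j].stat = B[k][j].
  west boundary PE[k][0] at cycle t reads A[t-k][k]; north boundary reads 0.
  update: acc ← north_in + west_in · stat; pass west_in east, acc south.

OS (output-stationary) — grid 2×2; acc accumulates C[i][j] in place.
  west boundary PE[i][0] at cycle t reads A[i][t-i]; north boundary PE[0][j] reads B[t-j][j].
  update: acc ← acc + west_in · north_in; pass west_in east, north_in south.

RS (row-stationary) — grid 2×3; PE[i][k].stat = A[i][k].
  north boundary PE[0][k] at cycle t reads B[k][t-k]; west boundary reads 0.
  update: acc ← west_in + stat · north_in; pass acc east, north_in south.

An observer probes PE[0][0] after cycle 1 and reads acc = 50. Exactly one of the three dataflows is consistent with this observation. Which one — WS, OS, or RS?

dataflow = OS

WS (3×2 grid), PE[0][0]:
  cycle 0: PE[0][0] → acc 5, east 1, south 5
  cycle 1: PE[0][0] → acc 10, east 2, south 10
OS (2×2 grid), PE[0][0]:
  cycle 0: PE[0][0] → acc 5, east 1, south 5
  cycle 1: PE[0][0] → acc 50, east 9, south 5
RS (2×3 grid), PE[0][0]:
  cycle 0: PE[0][0] → acc 5, east 5, south 5
  cycle 1: PE[0][0] → acc 7, east 7, south 7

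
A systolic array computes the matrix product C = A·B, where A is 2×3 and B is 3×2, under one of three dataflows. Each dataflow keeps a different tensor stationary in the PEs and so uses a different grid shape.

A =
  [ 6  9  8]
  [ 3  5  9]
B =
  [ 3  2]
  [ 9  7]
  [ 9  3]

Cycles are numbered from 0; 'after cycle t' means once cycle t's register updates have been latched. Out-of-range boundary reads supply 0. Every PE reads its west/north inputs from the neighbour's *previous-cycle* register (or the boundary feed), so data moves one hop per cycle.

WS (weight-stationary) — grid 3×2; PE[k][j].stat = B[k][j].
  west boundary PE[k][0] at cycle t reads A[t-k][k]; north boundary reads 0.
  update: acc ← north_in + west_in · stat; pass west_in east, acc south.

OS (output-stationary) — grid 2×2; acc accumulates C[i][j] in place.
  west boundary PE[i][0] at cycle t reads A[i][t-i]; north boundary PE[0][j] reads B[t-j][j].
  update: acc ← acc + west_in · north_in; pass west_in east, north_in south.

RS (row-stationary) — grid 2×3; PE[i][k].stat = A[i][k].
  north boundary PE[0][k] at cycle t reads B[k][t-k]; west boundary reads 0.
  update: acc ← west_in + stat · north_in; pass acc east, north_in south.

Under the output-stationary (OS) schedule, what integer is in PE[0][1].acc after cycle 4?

PE[0][1].acc = 99

OS 2×2: PE[0][1] cycle-by-cycle (with neighbour feeds):
  t=0 PE[0][0]: acc=18 h=6 v=3
  t=0 PE[0][1]: acc=0 h=0 v=0
  t=1 PE[0][0]: acc=99 h=9 v=9
  t=1 PE[0][1]: acc=12 h=6 v=2
  t=2 PE[0][0]: acc=171 h=8 v=9
  t=2 PE[0][1]: acc=75 h=9 v=7
  t=3 PE[0][0]: acc=171 h=0 v=0
  t=3 PE[0][1]: acc=99 h=8 v=3
  t=4 PE[0][0]: acc=171 h=0 v=0
  t=4 PE[0][1]: acc=99 h=0 v=0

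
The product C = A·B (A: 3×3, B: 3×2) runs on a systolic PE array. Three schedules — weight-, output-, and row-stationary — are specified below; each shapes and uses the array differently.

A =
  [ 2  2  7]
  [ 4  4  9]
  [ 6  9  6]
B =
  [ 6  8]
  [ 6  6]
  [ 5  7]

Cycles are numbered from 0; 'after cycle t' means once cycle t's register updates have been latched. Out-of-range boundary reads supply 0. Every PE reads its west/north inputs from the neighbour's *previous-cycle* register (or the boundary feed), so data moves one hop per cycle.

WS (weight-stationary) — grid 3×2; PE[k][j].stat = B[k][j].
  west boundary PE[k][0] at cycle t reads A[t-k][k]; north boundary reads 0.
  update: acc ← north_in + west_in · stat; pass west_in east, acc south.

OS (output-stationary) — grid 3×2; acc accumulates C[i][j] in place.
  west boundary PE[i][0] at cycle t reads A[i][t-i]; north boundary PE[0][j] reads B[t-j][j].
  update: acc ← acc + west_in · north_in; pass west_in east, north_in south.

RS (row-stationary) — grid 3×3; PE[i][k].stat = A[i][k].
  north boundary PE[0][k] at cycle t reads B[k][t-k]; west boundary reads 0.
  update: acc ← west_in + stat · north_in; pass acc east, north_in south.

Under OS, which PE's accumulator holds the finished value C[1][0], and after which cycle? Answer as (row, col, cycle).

OS: C[1][0] accumulates in PE[1][0]:
  @0  [1,0]  acc 0  |  →0  ↓0
  @1  [1,0]  acc 24  |  →4  ↓6
  @2  [1,0]  acc 48  |  →4  ↓6
  @3  [1,0]  acc 93  |  →9  ↓5

(row, col, cycle) = (1, 0, 3)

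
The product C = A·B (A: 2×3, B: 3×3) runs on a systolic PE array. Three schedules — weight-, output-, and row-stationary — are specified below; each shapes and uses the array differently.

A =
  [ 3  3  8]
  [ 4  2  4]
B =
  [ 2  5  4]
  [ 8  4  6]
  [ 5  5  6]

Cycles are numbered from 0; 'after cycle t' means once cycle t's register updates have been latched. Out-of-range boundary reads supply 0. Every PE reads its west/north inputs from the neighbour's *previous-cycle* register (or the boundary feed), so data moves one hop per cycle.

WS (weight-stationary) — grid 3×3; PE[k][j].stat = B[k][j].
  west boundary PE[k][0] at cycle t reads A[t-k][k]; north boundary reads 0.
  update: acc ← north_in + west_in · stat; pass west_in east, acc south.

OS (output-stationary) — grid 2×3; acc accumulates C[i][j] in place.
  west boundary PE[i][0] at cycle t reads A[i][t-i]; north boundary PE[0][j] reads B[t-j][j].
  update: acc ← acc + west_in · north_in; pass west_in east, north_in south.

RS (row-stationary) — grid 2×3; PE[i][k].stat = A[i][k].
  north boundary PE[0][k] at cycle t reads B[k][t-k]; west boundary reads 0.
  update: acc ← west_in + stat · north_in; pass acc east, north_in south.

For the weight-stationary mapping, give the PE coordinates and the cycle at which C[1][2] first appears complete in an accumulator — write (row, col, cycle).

Under WS, C[1][2] lands at PE[2][2]:
  [0] (2,2) acc=0 (h:0 v:0)
  [1] (2,2) acc=0 (h:0 v:0)
  [2] (2,2) acc=0 (h:0 v:0)
  [3] (2,2) acc=0 (h:0 v:0)
  [4] (2,2) acc=78 (h:8 v:78)
  [5] (2,2) acc=52 (h:4 v:52)

(row, col, cycle) = (2, 2, 5)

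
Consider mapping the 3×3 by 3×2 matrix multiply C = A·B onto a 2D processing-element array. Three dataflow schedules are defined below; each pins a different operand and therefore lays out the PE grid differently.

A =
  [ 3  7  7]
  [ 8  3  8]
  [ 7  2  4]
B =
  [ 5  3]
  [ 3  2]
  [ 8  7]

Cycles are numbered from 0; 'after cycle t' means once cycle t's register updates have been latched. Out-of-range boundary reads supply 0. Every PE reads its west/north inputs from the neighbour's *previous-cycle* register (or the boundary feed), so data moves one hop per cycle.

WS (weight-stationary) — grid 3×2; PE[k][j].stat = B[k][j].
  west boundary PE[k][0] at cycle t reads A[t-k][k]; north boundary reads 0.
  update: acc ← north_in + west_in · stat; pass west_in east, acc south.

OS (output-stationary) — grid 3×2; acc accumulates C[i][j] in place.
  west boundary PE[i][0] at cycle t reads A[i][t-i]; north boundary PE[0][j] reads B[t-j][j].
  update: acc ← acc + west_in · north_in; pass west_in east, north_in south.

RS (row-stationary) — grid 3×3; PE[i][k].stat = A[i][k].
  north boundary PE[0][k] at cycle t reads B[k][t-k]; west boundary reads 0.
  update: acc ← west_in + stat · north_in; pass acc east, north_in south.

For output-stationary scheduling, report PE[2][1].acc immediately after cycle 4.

PE[2][1].acc = 25

OS on a 3×2 grid — tracing PE[2][1] and its feeders:
  t=0 PE[1][1]: acc=0 h=0 v=0
  t=0 PE[2][0]: acc=0 h=0 v=0
  t=0 PE[2][1]: acc=0 h=0 v=0
  t=1 PE[1][1]: acc=0 h=0 v=0
  t=1 PE[2][0]: acc=0 h=0 v=0
  t=1 PE[2][1]: acc=0 h=0 v=0
  t=2 PE[1][1]: acc=24 h=8 v=3
  t=2 PE[2][0]: acc=35 h=7 v=5
  t=2 PE[2][1]: acc=0 h=0 v=0
  t=3 PE[1][1]: acc=30 h=3 v=2
  t=3 PE[2][0]: acc=41 h=2 v=3
  t=3 PE[2][1]: acc=21 h=7 v=3
  t=4 PE[1][1]: acc=86 h=8 v=7
  t=4 PE[2][0]: acc=73 h=4 v=8
  t=4 PE[2][1]: acc=25 h=2 v=2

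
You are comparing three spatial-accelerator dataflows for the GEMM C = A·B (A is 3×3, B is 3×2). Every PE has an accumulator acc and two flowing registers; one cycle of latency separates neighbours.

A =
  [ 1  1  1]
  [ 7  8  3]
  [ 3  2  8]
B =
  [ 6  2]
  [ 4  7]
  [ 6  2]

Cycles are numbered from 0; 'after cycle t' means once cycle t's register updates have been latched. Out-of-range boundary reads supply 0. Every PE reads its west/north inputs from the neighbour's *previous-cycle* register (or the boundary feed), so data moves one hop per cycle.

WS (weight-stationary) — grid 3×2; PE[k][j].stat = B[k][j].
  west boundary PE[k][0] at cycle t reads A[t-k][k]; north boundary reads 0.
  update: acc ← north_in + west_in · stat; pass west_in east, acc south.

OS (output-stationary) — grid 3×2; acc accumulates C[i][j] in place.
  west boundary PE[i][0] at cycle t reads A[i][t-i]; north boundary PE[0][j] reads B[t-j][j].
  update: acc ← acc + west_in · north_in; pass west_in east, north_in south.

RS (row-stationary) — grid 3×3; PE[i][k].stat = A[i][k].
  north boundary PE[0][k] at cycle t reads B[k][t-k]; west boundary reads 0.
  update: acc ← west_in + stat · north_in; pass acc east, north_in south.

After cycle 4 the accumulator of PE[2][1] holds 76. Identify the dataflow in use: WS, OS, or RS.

WS (3×2 grid), PE[2][1]:
  t=0 PE[2][1]: acc=0 h=0 v=0
  t=1 PE[2][1]: acc=0 h=0 v=0
  t=2 PE[2][1]: acc=0 h=0 v=0
  t=3 PE[2][1]: acc=11 h=1 v=11
  t=4 PE[2][1]: acc=76 h=3 v=76
OS (3×2 grid), PE[2][1]:
  t=0 PE[2][1]: acc=0 h=0 v=0
  t=1 PE[2][1]: acc=0 h=0 v=0
  t=2 PE[2][1]: acc=0 h=0 v=0
  t=3 PE[2][1]: acc=6 h=3 v=2
  t=4 PE[2][1]: acc=20 h=2 v=7
RS (3×3 grid), PE[2][1]:
  t=0 PE[2][1]: acc=0 h=0 v=0
  t=1 PE[2][1]: acc=0 h=0 v=0
  t=2 PE[2][1]: acc=0 h=0 v=0
  t=3 PE[2][1]: acc=26 h=26 v=4
  t=4 PE[2][1]: acc=20 h=20 v=7

dataflow = WS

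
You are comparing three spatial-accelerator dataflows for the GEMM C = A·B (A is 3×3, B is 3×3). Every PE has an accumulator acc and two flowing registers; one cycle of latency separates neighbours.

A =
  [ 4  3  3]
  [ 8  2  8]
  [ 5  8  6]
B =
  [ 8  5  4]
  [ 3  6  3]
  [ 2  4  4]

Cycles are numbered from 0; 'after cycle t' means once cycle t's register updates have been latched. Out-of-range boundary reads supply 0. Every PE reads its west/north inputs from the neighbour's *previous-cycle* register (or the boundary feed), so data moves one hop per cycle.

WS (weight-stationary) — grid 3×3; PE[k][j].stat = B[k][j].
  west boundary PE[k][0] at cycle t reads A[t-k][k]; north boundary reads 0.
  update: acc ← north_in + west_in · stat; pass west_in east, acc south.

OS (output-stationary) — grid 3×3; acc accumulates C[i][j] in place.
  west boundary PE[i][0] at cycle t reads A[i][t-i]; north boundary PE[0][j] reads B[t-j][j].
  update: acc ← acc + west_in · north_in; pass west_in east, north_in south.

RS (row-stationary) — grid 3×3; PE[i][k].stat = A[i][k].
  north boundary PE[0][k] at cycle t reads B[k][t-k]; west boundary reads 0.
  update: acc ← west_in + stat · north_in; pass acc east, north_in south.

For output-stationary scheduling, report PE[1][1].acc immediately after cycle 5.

OS (3×3). Following PE[1][1] plus its west/north inputs:
  after 0 — PE[0][1] acc=0, pass-E 0, pass-S 0
  after 0 — PE[1][0] acc=0, pass-E 0, pass-S 0
  after 0 — PE[1][1] acc=0, pass-E 0, pass-S 0
  after 1 — PE[0][1] acc=20, pass-E 4, pass-S 5
  after 1 — PE[1][0] acc=64, pass-E 8, pass-S 8
  after 1 — PE[1][1] acc=0, pass-E 0, pass-S 0
  after 2 — PE[0][1] acc=38, pass-E 3, pass-S 6
  after 2 — PE[1][0] acc=70, pass-E 2, pass-S 3
  after 2 — PE[1][1] acc=40, pass-E 8, pass-S 5
  after 3 — PE[0][1] acc=50, pass-E 3, pass-S 4
  after 3 — PE[1][0] acc=86, pass-E 8, pass-S 2
  after 3 — PE[1][1] acc=52, pass-E 2, pass-S 6
  after 4 — PE[0][1] acc=50, pass-E 0, pass-S 0
  after 4 — PE[1][0] acc=86, pass-E 0, pass-S 0
  after 4 — PE[1][1] acc=84, pass-E 8, pass-S 4
  after 5 — PE[0][1] acc=50, pass-E 0, pass-S 0
  after 5 — PE[1][0] acc=86, pass-E 0, pass-S 0
  after 5 — PE[1][1] acc=84, pass-E 0, pass-S 0

PE[1][1].acc = 84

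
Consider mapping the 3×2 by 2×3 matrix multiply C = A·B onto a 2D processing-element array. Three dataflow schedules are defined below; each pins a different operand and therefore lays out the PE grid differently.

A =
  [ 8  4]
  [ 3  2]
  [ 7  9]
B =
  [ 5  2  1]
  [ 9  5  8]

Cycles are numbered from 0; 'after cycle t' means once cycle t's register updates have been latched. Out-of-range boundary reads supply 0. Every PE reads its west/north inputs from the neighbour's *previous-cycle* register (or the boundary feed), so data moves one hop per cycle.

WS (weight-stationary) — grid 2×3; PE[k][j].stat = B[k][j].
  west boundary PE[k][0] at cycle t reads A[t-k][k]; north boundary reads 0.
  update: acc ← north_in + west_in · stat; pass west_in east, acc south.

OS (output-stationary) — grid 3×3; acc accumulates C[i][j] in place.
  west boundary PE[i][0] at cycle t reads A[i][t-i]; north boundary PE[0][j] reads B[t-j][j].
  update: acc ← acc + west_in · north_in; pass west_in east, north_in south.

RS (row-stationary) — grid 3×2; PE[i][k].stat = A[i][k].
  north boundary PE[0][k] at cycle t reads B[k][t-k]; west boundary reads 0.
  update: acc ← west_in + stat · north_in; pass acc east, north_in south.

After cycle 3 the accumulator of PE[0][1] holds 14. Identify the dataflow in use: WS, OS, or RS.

dataflow = WS

WS [2×3] PE[0][1] across cycles:
  cycle 0: PE[0][1] → acc 0, east 0, south 0
  cycle 1: PE[0][1] → acc 16, east 8, south 16
  cycle 2: PE[0][1] → acc 6, east 3, south 6
  cycle 3: PE[0][1] → acc 14, east 7, south 14
OS [3×3] PE[0][1] across cycles:
  cycle 0: PE[0][1] → acc 0, east 0, south 0
  cycle 1: PE[0][1] → acc 16, east 8, south 2
  cycle 2: PE[0][1] → acc 36, east 4, south 5
  cycle 3: PE[0][1] → acc 36, east 0, south 0
RS [3×2] PE[0][1] across cycles:
  cycle 0: PE[0][1] → acc 0, east 0, south 0
  cycle 1: PE[0][1] → acc 76, east 76, south 9
  cycle 2: PE[0][1] → acc 36, east 36, south 5
  cycle 3: PE[0][1] → acc 40, east 40, south 8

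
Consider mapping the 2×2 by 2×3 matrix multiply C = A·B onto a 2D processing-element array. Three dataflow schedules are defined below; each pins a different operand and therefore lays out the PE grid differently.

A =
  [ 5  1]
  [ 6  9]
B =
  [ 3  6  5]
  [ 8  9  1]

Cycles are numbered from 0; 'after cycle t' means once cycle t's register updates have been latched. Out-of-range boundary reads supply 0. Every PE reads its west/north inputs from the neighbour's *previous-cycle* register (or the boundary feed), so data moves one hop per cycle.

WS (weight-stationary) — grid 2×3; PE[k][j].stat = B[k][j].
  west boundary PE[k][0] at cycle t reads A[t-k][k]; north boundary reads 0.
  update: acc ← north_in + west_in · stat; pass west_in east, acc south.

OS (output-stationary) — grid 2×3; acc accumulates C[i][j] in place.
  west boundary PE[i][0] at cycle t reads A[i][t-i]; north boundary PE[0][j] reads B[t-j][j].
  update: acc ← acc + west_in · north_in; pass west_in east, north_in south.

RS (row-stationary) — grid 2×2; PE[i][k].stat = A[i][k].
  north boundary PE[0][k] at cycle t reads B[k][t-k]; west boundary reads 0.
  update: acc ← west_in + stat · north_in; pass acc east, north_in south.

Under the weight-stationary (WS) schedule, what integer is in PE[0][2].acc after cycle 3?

WS on a 2×3 grid — tracing PE[0][2] and its feeders:
  t=0 PE[0][1]: acc=0 h=0 v=0
  t=0 PE[0][2]: acc=0 h=0 v=0
  t=1 PE[0][1]: acc=30 h=5 v=30
  t=1 PE[0][2]: acc=0 h=0 v=0
  t=2 PE[0][1]: acc=36 h=6 v=36
  t=2 PE[0][2]: acc=25 h=5 v=25
  t=3 PE[0][1]: acc=0 h=0 v=0
  t=3 PE[0][2]: acc=30 h=6 v=30

PE[0][2].acc = 30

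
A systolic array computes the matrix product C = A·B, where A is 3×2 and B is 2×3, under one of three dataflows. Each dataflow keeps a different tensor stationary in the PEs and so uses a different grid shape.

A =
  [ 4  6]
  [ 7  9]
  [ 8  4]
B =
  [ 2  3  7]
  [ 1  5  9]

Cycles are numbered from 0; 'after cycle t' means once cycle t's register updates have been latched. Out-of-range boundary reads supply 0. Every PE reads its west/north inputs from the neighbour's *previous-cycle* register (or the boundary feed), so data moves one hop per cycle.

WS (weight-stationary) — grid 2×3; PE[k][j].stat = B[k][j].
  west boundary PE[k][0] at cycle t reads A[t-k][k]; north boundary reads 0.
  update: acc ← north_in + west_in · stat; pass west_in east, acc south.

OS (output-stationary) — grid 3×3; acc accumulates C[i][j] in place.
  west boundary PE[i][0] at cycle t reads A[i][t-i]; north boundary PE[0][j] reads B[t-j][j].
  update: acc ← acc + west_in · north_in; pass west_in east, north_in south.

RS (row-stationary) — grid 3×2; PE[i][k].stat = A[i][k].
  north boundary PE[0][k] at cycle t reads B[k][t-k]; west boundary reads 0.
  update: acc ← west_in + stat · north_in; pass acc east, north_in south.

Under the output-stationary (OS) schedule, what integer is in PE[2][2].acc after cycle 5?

OS (3×3). Following PE[2][2] plus its west/north inputs:
  after 0 — PE[1][2] acc=0, pass-E 0, pass-S 0
  after 0 — PE[2][1] acc=0, pass-E 0, pass-S 0
  after 0 — PE[2][2] acc=0, pass-E 0, pass-S 0
  after 1 — PE[1][2] acc=0, pass-E 0, pass-S 0
  after 1 — PE[2][1] acc=0, pass-E 0, pass-S 0
  after 1 — PE[2][2] acc=0, pass-E 0, pass-S 0
  after 2 — PE[1][2] acc=0, pass-E 0, pass-S 0
  after 2 — PE[2][1] acc=0, pass-E 0, pass-S 0
  after 2 — PE[2][2] acc=0, pass-E 0, pass-S 0
  after 3 — PE[1][2] acc=49, pass-E 7, pass-S 7
  after 3 — PE[2][1] acc=24, pass-E 8, pass-S 3
  after 3 — PE[2][2] acc=0, pass-E 0, pass-S 0
  after 4 — PE[1][2] acc=130, pass-E 9, pass-S 9
  after 4 — PE[2][1] acc=44, pass-E 4, pass-S 5
  after 4 — PE[2][2] acc=56, pass-E 8, pass-S 7
  after 5 — PE[1][2] acc=130, pass-E 0, pass-S 0
  after 5 — PE[2][1] acc=44, pass-E 0, pass-S 0
  after 5 — PE[2][2] acc=92, pass-E 4, pass-S 9

PE[2][2].acc = 92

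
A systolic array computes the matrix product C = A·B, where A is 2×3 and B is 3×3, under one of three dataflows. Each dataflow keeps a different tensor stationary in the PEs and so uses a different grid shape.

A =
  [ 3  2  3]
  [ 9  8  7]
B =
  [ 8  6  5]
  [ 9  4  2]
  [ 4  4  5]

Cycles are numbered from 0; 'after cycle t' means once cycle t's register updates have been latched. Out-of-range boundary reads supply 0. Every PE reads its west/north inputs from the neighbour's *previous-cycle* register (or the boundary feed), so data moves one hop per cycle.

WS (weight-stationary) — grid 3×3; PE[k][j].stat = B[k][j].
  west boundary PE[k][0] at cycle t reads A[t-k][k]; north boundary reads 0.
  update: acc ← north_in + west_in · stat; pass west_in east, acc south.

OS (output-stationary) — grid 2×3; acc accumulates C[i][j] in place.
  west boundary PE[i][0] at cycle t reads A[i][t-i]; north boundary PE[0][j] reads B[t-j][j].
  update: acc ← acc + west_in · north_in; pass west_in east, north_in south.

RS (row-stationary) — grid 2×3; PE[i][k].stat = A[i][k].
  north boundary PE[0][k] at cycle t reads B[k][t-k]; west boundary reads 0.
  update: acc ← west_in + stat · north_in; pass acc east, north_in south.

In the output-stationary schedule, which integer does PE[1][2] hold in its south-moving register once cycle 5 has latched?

register = 5

OS 2×3: PE[1][2] cycle-by-cycle (with neighbour feeds):
  step 0 · PE0,2: acc=0; fwd→0 fwd↓0
  step 0 · PE1,1: acc=0; fwd→0 fwd↓0
  step 0 · PE1,2: acc=0; fwd→0 fwd↓0
  step 1 · PE0,2: acc=0; fwd→0 fwd↓0
  step 1 · PE1,1: acc=0; fwd→0 fwd↓0
  step 1 · PE1,2: acc=0; fwd→0 fwd↓0
  step 2 · PE0,2: acc=15; fwd→3 fwd↓5
  step 2 · PE1,1: acc=54; fwd→9 fwd↓6
  step 2 · PE1,2: acc=0; fwd→0 fwd↓0
  step 3 · PE0,2: acc=19; fwd→2 fwd↓2
  step 3 · PE1,1: acc=86; fwd→8 fwd↓4
  step 3 · PE1,2: acc=45; fwd→9 fwd↓5
  step 4 · PE0,2: acc=34; fwd→3 fwd↓5
  step 4 · PE1,1: acc=114; fwd→7 fwd↓4
  step 4 · PE1,2: acc=61; fwd→8 fwd↓2
  step 5 · PE0,2: acc=34; fwd→0 fwd↓0
  step 5 · PE1,1: acc=114; fwd→0 fwd↓0
  step 5 · PE1,2: acc=96; fwd→7 fwd↓5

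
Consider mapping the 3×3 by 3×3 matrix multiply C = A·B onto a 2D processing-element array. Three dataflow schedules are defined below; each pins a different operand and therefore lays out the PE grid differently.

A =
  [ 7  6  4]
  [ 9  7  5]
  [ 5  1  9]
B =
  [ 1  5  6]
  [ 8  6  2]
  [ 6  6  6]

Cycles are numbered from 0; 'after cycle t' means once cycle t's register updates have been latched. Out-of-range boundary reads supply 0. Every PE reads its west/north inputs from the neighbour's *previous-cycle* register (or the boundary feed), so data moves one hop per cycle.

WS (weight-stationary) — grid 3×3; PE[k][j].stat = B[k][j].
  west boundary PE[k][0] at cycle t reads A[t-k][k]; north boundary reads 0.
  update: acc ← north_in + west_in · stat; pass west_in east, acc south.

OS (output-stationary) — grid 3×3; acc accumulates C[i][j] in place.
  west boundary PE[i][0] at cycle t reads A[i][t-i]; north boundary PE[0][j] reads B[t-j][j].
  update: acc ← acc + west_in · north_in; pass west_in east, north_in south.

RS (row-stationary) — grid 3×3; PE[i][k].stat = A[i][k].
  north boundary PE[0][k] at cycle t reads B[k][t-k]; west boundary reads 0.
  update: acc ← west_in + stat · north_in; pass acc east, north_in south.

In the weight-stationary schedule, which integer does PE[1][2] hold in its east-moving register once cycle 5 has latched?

register = 1

WS on a 3×3 grid — tracing PE[1][2] and its feeders:
  c0 r0c2: 0 / 0 / 0
  c0 r1c1: 0 / 0 / 0
  c0 r1c2: 0 / 0 / 0
  c1 r0c2: 0 / 0 / 0
  c1 r1c1: 0 / 0 / 0
  c1 r1c2: 0 / 0 / 0
  c2 r0c2: 42 / 7 / 42
  c2 r1c1: 71 / 6 / 71
  c2 r1c2: 0 / 0 / 0
  c3 r0c2: 54 / 9 / 54
  c3 r1c1: 87 / 7 / 87
  c3 r1c2: 54 / 6 / 54
  c4 r0c2: 30 / 5 / 30
  c4 r1c1: 31 / 1 / 31
  c4 r1c2: 68 / 7 / 68
  c5 r0c2: 0 / 0 / 0
  c5 r1c1: 0 / 0 / 0
  c5 r1c2: 32 / 1 / 32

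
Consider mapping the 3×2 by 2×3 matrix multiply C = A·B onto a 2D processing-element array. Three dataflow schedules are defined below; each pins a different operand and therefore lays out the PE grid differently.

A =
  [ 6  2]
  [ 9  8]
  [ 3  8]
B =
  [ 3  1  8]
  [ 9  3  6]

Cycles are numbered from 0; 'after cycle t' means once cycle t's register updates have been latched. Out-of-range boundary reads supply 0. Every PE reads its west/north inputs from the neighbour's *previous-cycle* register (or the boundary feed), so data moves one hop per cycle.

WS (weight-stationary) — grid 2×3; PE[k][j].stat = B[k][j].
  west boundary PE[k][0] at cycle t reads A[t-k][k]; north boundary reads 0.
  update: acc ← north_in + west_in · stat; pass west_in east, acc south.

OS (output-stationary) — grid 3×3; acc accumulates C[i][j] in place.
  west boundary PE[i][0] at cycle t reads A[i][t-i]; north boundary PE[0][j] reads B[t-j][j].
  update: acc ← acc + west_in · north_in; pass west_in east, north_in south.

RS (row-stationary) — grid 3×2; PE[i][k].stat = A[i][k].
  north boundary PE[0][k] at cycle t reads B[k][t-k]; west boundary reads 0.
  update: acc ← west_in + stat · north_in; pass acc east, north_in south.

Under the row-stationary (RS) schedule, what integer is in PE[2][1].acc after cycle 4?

PE[2][1].acc = 27

RS 3×2: PE[2][1] cycle-by-cycle (with neighbour feeds):
  0: (1,1).acc=0  regs=<0,0>
  0: (2,0).acc=0  regs=<0,0>
  0: (2,1).acc=0  regs=<0,0>
  1: (1,1).acc=0  regs=<0,0>
  1: (2,0).acc=0  regs=<0,0>
  1: (2,1).acc=0  regs=<0,0>
  2: (1,1).acc=99  regs=<99,9>
  2: (2,0).acc=9  regs=<9,3>
  2: (2,1).acc=0  regs=<0,0>
  3: (1,1).acc=33  regs=<33,3>
  3: (2,0).acc=3  regs=<3,1>
  3: (2,1).acc=81  regs=<81,9>
  4: (1,1).acc=120  regs=<120,6>
  4: (2,0).acc=24  regs=<24,8>
  4: (2,1).acc=27  regs=<27,3>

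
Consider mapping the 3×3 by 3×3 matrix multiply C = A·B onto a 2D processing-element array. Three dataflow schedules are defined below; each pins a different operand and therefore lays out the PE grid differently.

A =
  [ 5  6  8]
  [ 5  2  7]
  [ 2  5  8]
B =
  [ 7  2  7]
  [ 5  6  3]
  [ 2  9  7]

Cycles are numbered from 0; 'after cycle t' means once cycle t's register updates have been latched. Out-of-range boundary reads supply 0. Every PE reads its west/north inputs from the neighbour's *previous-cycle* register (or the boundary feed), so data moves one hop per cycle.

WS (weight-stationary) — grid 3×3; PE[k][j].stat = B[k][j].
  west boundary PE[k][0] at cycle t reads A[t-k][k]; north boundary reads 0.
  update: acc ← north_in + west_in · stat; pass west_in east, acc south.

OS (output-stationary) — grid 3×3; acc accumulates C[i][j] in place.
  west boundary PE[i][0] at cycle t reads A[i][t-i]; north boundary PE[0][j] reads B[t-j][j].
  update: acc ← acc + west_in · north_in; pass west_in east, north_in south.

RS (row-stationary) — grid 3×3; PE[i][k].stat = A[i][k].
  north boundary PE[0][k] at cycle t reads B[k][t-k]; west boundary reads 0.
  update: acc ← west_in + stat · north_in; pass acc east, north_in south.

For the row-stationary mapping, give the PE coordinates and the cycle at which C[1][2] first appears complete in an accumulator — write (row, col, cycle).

(row, col, cycle) = (1, 2, 5)

Under RS, C[1][2] lands at PE[1][2]:
  after 0 — PE[1][2] acc=0, pass-E 0, pass-S 0
  after 1 — PE[1][2] acc=0, pass-E 0, pass-S 0
  after 2 — PE[1][2] acc=0, pass-E 0, pass-S 0
  after 3 — PE[1][2] acc=59, pass-E 59, pass-S 2
  after 4 — PE[1][2] acc=85, pass-E 85, pass-S 9
  after 5 — PE[1][2] acc=90, pass-E 90, pass-S 7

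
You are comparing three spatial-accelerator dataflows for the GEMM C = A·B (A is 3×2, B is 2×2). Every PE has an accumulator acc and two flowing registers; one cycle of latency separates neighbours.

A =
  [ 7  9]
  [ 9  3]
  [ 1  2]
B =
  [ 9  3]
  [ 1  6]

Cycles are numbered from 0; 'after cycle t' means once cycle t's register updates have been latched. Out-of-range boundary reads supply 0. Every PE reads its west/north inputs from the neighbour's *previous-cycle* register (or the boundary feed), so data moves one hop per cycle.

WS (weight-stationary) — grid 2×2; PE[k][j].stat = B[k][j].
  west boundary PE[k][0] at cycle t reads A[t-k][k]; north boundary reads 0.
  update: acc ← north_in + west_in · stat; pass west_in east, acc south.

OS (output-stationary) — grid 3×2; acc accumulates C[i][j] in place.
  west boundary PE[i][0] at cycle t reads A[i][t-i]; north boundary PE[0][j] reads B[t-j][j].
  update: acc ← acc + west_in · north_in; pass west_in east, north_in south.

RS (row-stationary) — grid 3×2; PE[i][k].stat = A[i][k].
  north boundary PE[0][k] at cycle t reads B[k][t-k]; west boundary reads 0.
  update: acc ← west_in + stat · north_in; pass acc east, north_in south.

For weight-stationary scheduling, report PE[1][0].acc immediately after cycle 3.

PE[1][0].acc = 11

Tracing WS — 2×2 array, target PE[1][0]:
  [0] (0,0) acc=63 (h:7 v:63)
  [0] (1,0) acc=0 (h:0 v:0)
  [1] (0,0) acc=81 (h:9 v:81)
  [1] (1,0) acc=72 (h:9 v:72)
  [2] (0,0) acc=9 (h:1 v:9)
  [2] (1,0) acc=84 (h:3 v:84)
  [3] (0,0) acc=0 (h:0 v:0)
  [3] (1,0) acc=11 (h:2 v:11)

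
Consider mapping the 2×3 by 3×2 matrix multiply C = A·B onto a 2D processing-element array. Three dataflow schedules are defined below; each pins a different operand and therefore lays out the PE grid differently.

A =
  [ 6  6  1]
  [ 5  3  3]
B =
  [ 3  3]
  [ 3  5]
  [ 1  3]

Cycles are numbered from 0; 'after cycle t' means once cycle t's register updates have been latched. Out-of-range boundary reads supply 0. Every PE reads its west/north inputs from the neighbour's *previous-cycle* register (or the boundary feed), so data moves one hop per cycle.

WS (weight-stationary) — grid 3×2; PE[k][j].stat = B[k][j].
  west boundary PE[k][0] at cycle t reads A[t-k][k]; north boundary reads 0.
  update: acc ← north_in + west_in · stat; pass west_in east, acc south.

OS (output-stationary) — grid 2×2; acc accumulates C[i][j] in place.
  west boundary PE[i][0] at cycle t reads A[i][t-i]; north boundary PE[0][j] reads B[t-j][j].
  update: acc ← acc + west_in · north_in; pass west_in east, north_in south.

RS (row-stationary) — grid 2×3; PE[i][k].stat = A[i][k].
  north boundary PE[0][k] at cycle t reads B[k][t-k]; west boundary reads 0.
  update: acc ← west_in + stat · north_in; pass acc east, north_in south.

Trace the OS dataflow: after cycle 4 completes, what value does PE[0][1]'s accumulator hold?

PE[0][1].acc = 51

OS on a 2×2 grid — tracing PE[0][1] and its feeders:
  0: (0,0).acc=18  regs=<6,3>
  0: (0,1).acc=0  regs=<0,0>
  1: (0,0).acc=36  regs=<6,3>
  1: (0,1).acc=18  regs=<6,3>
  2: (0,0).acc=37  regs=<1,1>
  2: (0,1).acc=48  regs=<6,5>
  3: (0,0).acc=37  regs=<0,0>
  3: (0,1).acc=51  regs=<1,3>
  4: (0,0).acc=37  regs=<0,0>
  4: (0,1).acc=51  regs=<0,0>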